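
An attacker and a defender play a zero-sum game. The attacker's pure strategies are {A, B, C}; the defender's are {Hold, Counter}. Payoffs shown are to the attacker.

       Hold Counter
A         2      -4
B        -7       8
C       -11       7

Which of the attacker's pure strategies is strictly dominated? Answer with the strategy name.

C

B gives a strictly higher payoff than C against every column: -7 > -11, 8 > 7.
So C is strictly dominated and the attacker never plays it.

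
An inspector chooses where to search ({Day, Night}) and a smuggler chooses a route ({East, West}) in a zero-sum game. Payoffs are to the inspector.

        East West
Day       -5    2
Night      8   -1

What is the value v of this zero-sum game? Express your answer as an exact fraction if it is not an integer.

Row minima: Day → -5, Night → -1; maximin = -1.
Column maxima: East → 8, West → 2; minimax = 2.
-1 ≠ 2, so there is no saddle point; optimal play is mixed.
Let the inspector play Day with probability p. Expected payoff against East: (-5)p + 8(1−p) = −13p + 8; against West: 2p + (-1)(1−p) = 3p − 1.
Setting these equal: −13p + 8 = 3p − 1 ⇒ −16p = -9 ⇒ p = 9/16, and the value is (-13)·(9/16) + 8 = 11/16.
For the smuggler: with q = P(East), equating Day's and Night's payoffs gives −7q + 2 = 9q − 1 ⇒ q = 3/16.

11/16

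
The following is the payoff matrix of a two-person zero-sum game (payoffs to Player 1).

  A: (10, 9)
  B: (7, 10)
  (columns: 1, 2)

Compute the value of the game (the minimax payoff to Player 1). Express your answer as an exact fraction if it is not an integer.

37/4

Row minima: A → 9, B → 7; maximin = 9.
Column maxima: 1 → 10, 2 → 10; minimax = 10.
9 ≠ 10, so there is no saddle point; optimal play is mixed.
Let Player 1 play A with probability p. Expected payoff against 1: 10p + 7(1−p) = 3p + 7; against 2: 9p + 10(1−p) = −p + 10.
Setting these equal: 3p + 7 = −p + 10 ⇒ 4p = 3 ⇒ p = 3/4, and the value is (3)·(3/4) + 7 = 37/4.
For Player 2: with q = P(1), equating A's and B's payoffs gives q + 9 = −3q + 10 ⇒ q = 1/4.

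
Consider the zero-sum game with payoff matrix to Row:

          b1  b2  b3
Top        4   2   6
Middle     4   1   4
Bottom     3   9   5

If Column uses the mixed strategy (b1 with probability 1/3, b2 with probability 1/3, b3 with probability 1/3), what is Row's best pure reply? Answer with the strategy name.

Bottom

Expected payoff of Top: (1/3)·4 + (1/3)·2 + (1/3)·6 = 4.
Expected payoff of Middle: (1/3)·4 + (1/3)·1 + (1/3)·4 = 3.
Expected payoff of Bottom: (1/3)·3 + (1/3)·9 + (1/3)·5 = 17/3.
The largest is 17/3, so Row's best response is Bottom.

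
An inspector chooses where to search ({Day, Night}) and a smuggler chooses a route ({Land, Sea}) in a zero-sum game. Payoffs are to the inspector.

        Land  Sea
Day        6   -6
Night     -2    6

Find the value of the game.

6/5

Row minima: Day → -6, Night → -2; maximin = -2.
Column maxima: Land → 6, Sea → 6; minimax = 6.
-2 ≠ 6, so there is no saddle point; optimal play is mixed.
Let the inspector play Day with probability p. Expected payoff against Land: 6p + (-2)(1−p) = 8p − 2; against Sea: (-6)p + 6(1−p) = −12p + 6.
Setting these equal: 8p − 2 = −12p + 6 ⇒ 20p = 8 ⇒ p = 2/5, and the value is (8)·(2/5) − 2 = 6/5.
For the smuggler: with q = P(Land), equating Day's and Night's payoffs gives 12q − 6 = −8q + 6 ⇒ q = 3/5.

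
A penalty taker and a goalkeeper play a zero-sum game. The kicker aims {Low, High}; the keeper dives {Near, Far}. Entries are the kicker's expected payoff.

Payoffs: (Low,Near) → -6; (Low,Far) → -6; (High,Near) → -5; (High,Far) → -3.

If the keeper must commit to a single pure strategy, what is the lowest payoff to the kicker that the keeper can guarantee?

Column maxima: Near → -5, Far → -3.
The smallest of these is -5.

-5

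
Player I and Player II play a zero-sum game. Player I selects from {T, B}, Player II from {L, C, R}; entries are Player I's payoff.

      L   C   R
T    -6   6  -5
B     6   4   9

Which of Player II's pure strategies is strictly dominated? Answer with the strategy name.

L holds Player I's payoff strictly below R in every row: -6 < -5, 6 < 9.
So R is strictly dominated for Player II.

R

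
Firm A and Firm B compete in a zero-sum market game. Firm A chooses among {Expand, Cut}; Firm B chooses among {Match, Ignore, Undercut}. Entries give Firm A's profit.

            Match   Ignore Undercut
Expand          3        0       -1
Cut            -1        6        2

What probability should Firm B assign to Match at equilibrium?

Row minima: Expand → -1, Cut → -1; maximin = -1.
Column maxima: Match → 3, Ignore → 6, Undercut → 2; minimax = 2.
-1 ≠ 2, so there is no saddle point; optimal play is mixed.
Ignore is strictly dominated by Undercut (it gives Firm A strictly more in every row), so Firm B never plays it.
On the remaining 2×2 (Expand, Cut vs Match, Undercut):
Let Firm A play Expand with probability p. Expected payoff against Match: 3p + (-1)(1−p) = 4p − 1; against Undercut: (-1)p + 2(1−p) = −3p + 2.
Setting these equal: 4p − 1 = −3p + 2 ⇒ 7p = 3 ⇒ p = 3/7, and the value is (4)·(3/7) − 1 = 5/7.
For Firm B: with q = P(Match), equating Expand's and Cut's payoffs gives 4q − 1 = −3q + 2 ⇒ q = 3/7.

3/7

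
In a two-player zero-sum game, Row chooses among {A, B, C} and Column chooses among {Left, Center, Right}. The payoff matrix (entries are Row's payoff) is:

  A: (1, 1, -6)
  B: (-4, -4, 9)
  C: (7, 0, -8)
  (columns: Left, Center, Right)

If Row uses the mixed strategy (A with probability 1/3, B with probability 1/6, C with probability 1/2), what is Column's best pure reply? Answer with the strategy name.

Right

If Column plays Left, Row's expected payoff is (1/3)·1 + (1/6)·(-4) + (1/2)·7 = 19/6.
If Column plays Center, Row's expected payoff is (1/3)·1 + (1/6)·(-4) + (1/2)·0 = -1/3.
If Column plays Right, Row's expected payoff is (1/3)·(-6) + (1/6)·9 + (1/2)·(-8) = -9/2.
Column minimizes Row's payoff; the smallest is -9/2, so the best response is Right.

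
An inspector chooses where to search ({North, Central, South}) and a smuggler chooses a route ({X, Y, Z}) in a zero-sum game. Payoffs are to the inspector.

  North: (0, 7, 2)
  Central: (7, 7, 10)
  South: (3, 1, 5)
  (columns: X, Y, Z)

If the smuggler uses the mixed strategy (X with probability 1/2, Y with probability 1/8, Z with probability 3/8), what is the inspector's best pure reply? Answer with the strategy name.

Expected payoff of North: (1/2)·0 + (1/8)·7 + (3/8)·2 = 13/8.
Expected payoff of Central: (1/2)·7 + (1/8)·7 + (3/8)·10 = 65/8.
Expected payoff of South: (1/2)·3 + (1/8)·1 + (3/8)·5 = 7/2.
The largest is 65/8, so the inspector's best response is Central.

Central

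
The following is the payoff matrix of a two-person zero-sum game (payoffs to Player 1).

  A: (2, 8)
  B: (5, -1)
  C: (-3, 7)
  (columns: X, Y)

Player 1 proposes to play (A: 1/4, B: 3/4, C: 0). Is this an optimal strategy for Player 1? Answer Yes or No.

No

Against X this mix gives (1/4)·2 + (3/4)·5 = 17/4.
Against Y this mix gives (1/4)·8 + (3/4)·(-1) = 5/4.
Player 2 will play Y, holding Player 1 to 5/4. Shifting weight toward the row that does better against Y would raise this floor (the equalizing mix achieves 7/2 against both Y and X), so the proposed strategy is not optimal.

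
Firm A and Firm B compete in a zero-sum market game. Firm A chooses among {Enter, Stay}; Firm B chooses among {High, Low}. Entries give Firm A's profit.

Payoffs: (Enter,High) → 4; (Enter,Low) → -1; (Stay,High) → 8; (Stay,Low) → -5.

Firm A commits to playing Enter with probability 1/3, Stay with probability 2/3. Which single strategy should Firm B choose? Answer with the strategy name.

If Firm B plays High, Firm A's expected payoff is (1/3)·4 + (2/3)·8 = 20/3.
If Firm B plays Low, Firm A's expected payoff is (1/3)·(-1) + (2/3)·(-5) = -11/3.
Firm B minimizes Firm A's payoff; the smallest is -11/3, so the best response is Low.

Low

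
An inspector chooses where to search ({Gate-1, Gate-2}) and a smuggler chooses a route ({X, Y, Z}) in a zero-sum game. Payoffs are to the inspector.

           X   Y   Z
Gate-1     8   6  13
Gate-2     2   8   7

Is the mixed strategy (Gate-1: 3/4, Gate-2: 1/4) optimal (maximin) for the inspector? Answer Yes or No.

Against X this mix gives (3/4)·8 + (1/4)·2 = 13/2.
Against Y this mix gives (3/4)·6 + (1/4)·8 = 13/2.
Against Z this mix gives (3/4)·13 + (1/4)·7 = 23/2.
All of the smuggler's active replies (X, Y) yield 13/2, and no column does worse for the inspector. The mix makes the smuggler indifferent and guarantees 13/2, so it is optimal.

Yes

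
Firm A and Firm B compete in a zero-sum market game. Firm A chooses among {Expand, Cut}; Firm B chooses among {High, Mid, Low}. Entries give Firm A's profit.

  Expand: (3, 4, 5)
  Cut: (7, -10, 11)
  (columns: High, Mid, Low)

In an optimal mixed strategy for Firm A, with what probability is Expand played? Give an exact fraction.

17/18

Row minima: Expand → 3, Cut → -10; maximin = 3.
Column maxima: High → 7, Mid → 4, Low → 11; minimax = 4.
3 ≠ 4, so there is no saddle point; optimal play is mixed.
Low is strictly dominated by High (it gives Firm A strictly more in every row), so Firm B never plays it.
On the remaining 2×2 (Expand, Cut vs High, Mid):
Let Firm A play Expand with probability p. Expected payoff against High: 3p + 7(1−p) = −4p + 7; against Mid: 4p + (-10)(1−p) = 14p − 10.
Setting these equal: −4p + 7 = 14p − 10 ⇒ −18p = -17 ⇒ p = 17/18, and the value is (-4)·(17/18) + 7 = 29/9.
For Firm B: with q = P(High), equating Expand's and Cut's payoffs gives −q + 4 = 17q − 10 ⇒ q = 7/9.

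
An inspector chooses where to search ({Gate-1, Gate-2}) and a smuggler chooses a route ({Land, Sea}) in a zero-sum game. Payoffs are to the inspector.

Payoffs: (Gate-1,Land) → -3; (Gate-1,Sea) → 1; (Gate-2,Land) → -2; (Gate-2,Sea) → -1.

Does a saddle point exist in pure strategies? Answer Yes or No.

Row minima: Gate-1 → -3, Gate-2 → -2; maximin = -2.
Column maxima: Land → -2, Sea → 1; minimax = -2.
maximin = minimax = -2, so a saddle point exists.

Yes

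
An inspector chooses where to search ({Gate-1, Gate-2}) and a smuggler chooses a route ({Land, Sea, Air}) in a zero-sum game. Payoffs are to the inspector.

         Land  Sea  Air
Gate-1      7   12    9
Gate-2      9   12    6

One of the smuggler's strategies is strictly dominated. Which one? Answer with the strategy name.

Sea

Land holds the inspector's payoff strictly below Sea in every row: 7 < 12, 9 < 12.
So Sea is strictly dominated for the smuggler.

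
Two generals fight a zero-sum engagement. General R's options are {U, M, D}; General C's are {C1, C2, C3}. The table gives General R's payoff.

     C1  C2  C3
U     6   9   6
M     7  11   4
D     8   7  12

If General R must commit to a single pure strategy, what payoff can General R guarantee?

Row minima: U → 6, M → 4, D → 7.
The best of these is 7.

7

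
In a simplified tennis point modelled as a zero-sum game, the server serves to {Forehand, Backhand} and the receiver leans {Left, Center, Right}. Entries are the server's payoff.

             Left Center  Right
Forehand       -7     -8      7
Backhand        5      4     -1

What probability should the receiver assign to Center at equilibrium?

2/5

Row minima: Forehand → -8, Backhand → -1; maximin = -1.
Column maxima: Left → 5, Center → 4, Right → 7; minimax = 4.
-1 ≠ 4, so there is no saddle point; optimal play is mixed.
Left is strictly dominated by Center (it gives the server strictly more in every row), so the receiver never plays it.
On the remaining 2×2 (Forehand, Backhand vs Center, Right):
Let the server play Forehand with probability p. Expected payoff against Center: (-8)p + 4(1−p) = −12p + 4; against Right: 7p + (-1)(1−p) = 8p − 1.
Setting these equal: −12p + 4 = 8p − 1 ⇒ −20p = -5 ⇒ p = 1/4, and the value is (-12)·(1/4) + 4 = 1.
For the receiver: with q = P(Center), equating Forehand's and Backhand's payoffs gives −15q + 7 = 5q − 1 ⇒ q = 2/5.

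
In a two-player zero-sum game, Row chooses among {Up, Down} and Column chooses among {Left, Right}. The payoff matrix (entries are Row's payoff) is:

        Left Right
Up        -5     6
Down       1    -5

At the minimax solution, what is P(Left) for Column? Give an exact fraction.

11/17

Row minima: Up → -5, Down → -5; maximin = -5.
Column maxima: Left → 1, Right → 6; minimax = 1.
-5 ≠ 1, so there is no saddle point; optimal play is mixed.
Let Row play Up with probability p. Expected payoff against Left: (-5)p + 1(1−p) = −6p + 1; against Right: 6p + (-5)(1−p) = 11p − 5.
Setting these equal: −6p + 1 = 11p − 5 ⇒ −17p = -6 ⇒ p = 6/17, and the value is (-6)·(6/17) + 1 = -19/17.
For Column: with q = P(Left), equating Up's and Down's payoffs gives −11q + 6 = 6q − 5 ⇒ q = 11/17.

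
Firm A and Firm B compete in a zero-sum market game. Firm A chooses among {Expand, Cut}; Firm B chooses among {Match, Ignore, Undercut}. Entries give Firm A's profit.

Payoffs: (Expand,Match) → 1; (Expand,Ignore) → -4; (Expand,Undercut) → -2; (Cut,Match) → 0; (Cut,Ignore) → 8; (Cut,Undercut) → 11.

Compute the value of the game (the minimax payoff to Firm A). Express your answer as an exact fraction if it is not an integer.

Row minima: Expand → -4, Cut → 0; maximin = 0.
Column maxima: Match → 1, Ignore → 8, Undercut → 11; minimax = 1.
0 ≠ 1, so there is no saddle point; optimal play is mixed.
Undercut is strictly dominated by Ignore (it gives Firm A strictly more in every row), so Firm B never plays it.
On the remaining 2×2 (Expand, Cut vs Match, Ignore):
Let Firm A play Expand with probability p. Expected payoff against Match: 1p + 0(1−p) = p; against Ignore: (-4)p + 8(1−p) = −12p + 8.
Setting these equal: p = −12p + 8 ⇒ 13p = 8 ⇒ p = 8/13, and the value is (1)·(8/13) = 8/13.
For Firm B: with q = P(Match), equating Expand's and Cut's payoffs gives 5q − 4 = −8q + 8 ⇒ q = 12/13.

8/13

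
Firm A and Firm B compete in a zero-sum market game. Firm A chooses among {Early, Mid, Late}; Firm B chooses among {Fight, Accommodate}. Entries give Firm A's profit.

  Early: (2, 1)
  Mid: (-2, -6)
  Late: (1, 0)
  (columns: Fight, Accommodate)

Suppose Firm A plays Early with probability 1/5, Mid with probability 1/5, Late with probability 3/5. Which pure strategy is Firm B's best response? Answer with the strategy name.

If Firm B plays Fight, Firm A's expected payoff is (1/5)·2 + (1/5)·(-2) + (3/5)·1 = 3/5.
If Firm B plays Accommodate, Firm A's expected payoff is (1/5)·1 + (1/5)·(-6) + (3/5)·0 = -1.
Firm B minimizes Firm A's payoff; the smallest is -1, so the best response is Accommodate.

Accommodate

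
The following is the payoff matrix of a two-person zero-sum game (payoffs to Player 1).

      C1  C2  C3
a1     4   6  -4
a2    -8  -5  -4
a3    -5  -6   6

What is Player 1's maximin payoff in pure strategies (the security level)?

Row minima: a1 → -4, a2 → -8, a3 → -6.
The best of these is -4.

-4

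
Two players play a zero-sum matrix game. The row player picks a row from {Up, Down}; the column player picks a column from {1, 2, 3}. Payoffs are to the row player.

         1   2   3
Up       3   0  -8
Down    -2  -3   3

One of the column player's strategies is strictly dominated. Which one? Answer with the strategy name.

2 holds the row player's payoff strictly below 1 in every row: 0 < 3, -3 < -2.
So 1 is strictly dominated for the column player.

1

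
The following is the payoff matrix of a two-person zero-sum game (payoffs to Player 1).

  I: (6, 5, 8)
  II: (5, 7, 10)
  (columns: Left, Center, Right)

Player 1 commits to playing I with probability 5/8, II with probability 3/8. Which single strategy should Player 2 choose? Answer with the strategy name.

If Player 2 plays Left, Player 1's expected payoff is (5/8)·6 + (3/8)·5 = 45/8.
If Player 2 plays Center, Player 1's expected payoff is (5/8)·5 + (3/8)·7 = 23/4.
If Player 2 plays Right, Player 1's expected payoff is (5/8)·8 + (3/8)·10 = 35/4.
Player 2 minimizes Player 1's payoff; the smallest is 45/8, so the best response is Left.

Left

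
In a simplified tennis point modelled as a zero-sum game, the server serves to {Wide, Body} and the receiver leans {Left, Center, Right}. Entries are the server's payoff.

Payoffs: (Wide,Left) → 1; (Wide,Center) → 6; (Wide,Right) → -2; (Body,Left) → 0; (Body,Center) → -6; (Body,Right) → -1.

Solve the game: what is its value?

Row minima: Wide → -2, Body → -6; maximin = -2.
Column maxima: Left → 1, Center → 6, Right → -1; minimax = -1.
-2 ≠ -1, so there is no saddle point; optimal play is mixed.
Left is strictly dominated by Right (it gives the server strictly more in every row), so the receiver never plays it.
On the remaining 2×2 (Wide, Body vs Center, Right):
Let the server play Wide with probability p. Expected payoff against Center: 6p + (-6)(1−p) = 12p − 6; against Right: (-2)p + (-1)(1−p) = −p − 1.
Setting these equal: 12p − 6 = −p − 1 ⇒ 13p = 5 ⇒ p = 5/13, and the value is (12)·(5/13) − 6 = -18/13.
For the receiver: with q = P(Center), equating Wide's and Body's payoffs gives 8q − 2 = −5q − 1 ⇒ q = 1/13.

-18/13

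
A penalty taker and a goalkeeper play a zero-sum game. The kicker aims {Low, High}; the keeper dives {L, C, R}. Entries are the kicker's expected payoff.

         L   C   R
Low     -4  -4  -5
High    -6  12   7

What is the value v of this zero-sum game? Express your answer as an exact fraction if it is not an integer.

Row minima: Low → -5, High → -6; maximin = -5.
Column maxima: L → -4, C → 12, R → 7; minimax = -4.
-5 ≠ -4, so there is no saddle point; optimal play is mixed.
C is strictly dominated by R (it gives the kicker strictly more in every row), so the keeper never plays it.
On the remaining 2×2 (Low, High vs L, R):
Let the kicker play Low with probability p. Expected payoff against L: (-4)p + (-6)(1−p) = 2p − 6; against R: (-5)p + 7(1−p) = −12p + 7.
Setting these equal: 2p − 6 = −12p + 7 ⇒ 14p = 13 ⇒ p = 13/14, and the value is (2)·(13/14) − 6 = -29/7.
For the keeper: with q = P(L), equating Low's and High's payoffs gives q − 5 = −13q + 7 ⇒ q = 6/7.

-29/7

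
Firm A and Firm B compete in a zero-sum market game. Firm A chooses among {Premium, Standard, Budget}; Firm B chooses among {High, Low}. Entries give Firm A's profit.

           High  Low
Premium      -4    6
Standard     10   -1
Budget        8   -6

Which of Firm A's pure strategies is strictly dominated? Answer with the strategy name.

Budget

Standard gives a strictly higher payoff than Budget against every column: 10 > 8, -1 > -6.
So Budget is strictly dominated and Firm A never plays it.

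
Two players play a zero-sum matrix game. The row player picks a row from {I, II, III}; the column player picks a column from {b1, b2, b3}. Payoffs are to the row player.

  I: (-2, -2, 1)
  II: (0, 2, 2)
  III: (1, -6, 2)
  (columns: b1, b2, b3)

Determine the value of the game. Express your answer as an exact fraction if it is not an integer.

Row minima: I → -2, II → 0, III → -6; maximin = 0.
Column maxima: b1 → 1, b2 → 2, b3 → 2; minimax = 1.
0 ≠ 1, so there is no saddle point; optimal play is mixed.
I is strictly dominated by II, so the row player never plays it.
b3 is strictly dominated by b1 (it gives the row player strictly more in every row), so the column player never plays it.
On the remaining 2×2 (II, III vs b1, b2):
Let the row player play II with probability p. Expected payoff against b1: 0p + 1(1−p) = −p + 1; against b2: 2p + (-6)(1−p) = 8p − 6.
Setting these equal: −p + 1 = 8p − 6 ⇒ −9p = -7 ⇒ p = 7/9, and the value is (-1)·(7/9) + 1 = 2/9.
For the column player: with q = P(b1), equating II's and III's payoffs gives −2q + 2 = 7q − 6 ⇒ q = 8/9.

2/9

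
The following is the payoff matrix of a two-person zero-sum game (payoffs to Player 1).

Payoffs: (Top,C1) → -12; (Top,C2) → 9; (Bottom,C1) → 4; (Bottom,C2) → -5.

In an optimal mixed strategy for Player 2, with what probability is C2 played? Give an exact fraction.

Row minima: Top → -12, Bottom → -5; maximin = -5.
Column maxima: C1 → 4, C2 → 9; minimax = 4.
-5 ≠ 4, so there is no saddle point; optimal play is mixed.
Let Player 1 play Top with probability p. Expected payoff against C1: (-12)p + 4(1−p) = −16p + 4; against C2: 9p + (-5)(1−p) = 14p − 5.
Setting these equal: −16p + 4 = 14p − 5 ⇒ −30p = -9 ⇒ p = 3/10, and the value is (-16)·(3/10) + 4 = -4/5.
For Player 2: with q = P(C1), equating Top's and Bottom's payoffs gives −21q + 9 = 9q − 5 ⇒ q = 7/15.

8/15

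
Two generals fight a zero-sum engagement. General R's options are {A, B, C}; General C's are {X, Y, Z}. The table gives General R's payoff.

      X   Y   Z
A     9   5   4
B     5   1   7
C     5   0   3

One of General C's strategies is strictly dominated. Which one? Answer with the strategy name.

Y holds General R's payoff strictly below X in every row: 5 < 9, 1 < 5, 0 < 5.
So X is strictly dominated for General C.

X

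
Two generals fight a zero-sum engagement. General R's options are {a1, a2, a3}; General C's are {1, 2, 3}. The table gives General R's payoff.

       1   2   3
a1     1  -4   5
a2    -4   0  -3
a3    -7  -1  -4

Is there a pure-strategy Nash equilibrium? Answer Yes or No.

No

Row minima: a1 → -4, a2 → -4, a3 → -7; maximin = -4.
Column maxima: 1 → 1, 2 → 0, 3 → 5; minimax = 0.
-4 ≠ 0, so no pure-strategy equilibrium exists.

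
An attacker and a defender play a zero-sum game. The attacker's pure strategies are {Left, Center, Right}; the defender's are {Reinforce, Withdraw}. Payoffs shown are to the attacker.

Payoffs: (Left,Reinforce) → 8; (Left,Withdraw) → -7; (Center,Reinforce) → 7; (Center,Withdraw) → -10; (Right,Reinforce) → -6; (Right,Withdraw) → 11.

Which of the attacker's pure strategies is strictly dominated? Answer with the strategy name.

Left gives a strictly higher payoff than Center against every column: 8 > 7, -7 > -10.
So Center is strictly dominated and the attacker never plays it.

Center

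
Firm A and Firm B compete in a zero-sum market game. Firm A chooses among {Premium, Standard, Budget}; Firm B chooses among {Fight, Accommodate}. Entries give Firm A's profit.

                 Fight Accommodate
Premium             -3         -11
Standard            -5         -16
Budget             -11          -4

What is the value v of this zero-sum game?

Row minima: Premium → -11, Standard → -16, Budget → -11; maximin = -11.
Column maxima: Fight → -3, Accommodate → -4; minimax = -4.
-11 ≠ -4, so there is no saddle point; optimal play is mixed.
Standard is strictly dominated by Premium, so Firm A never plays it.
On the remaining 2×2 (Premium, Budget vs Fight, Accommodate):
Let Firm A play Premium with probability p. Expected payoff against Fight: (-3)p + (-11)(1−p) = 8p − 11; against Accommodate: (-11)p + (-4)(1−p) = −7p − 4.
Setting these equal: 8p − 11 = −7p − 4 ⇒ 15p = 7 ⇒ p = 7/15, and the value is (8)·(7/15) − 11 = -109/15.
For Firm B: with q = P(Fight), equating Premium's and Budget's payoffs gives 8q − 11 = −7q − 4 ⇒ q = 7/15.

-109/15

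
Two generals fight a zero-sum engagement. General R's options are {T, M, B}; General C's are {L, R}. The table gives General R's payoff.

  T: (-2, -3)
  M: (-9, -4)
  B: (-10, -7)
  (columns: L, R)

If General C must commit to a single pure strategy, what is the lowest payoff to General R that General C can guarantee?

Column maxima: L → -2, R → -3.
The smallest of these is -3.

-3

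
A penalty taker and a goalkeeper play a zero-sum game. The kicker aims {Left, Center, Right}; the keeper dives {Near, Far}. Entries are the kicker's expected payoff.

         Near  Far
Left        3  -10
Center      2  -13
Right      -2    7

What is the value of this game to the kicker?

Row minima: Left → -10, Center → -13, Right → -2; maximin = -2.
Column maxima: Near → 3, Far → 7; minimax = 3.
-2 ≠ 3, so there is no saddle point; optimal play is mixed.
Center is strictly dominated by Left, so the kicker never plays it.
On the remaining 2×2 (Left, Right vs Near, Far):
Let the kicker play Left with probability p. Expected payoff against Near: 3p + (-2)(1−p) = 5p − 2; against Far: (-10)p + 7(1−p) = −17p + 7.
Setting these equal: 5p − 2 = −17p + 7 ⇒ 22p = 9 ⇒ p = 9/22, and the value is (5)·(9/22) − 2 = 1/22.
For the keeper: with q = P(Near), equating Left's and Right's payoffs gives 13q − 10 = −9q + 7 ⇒ q = 17/22.

1/22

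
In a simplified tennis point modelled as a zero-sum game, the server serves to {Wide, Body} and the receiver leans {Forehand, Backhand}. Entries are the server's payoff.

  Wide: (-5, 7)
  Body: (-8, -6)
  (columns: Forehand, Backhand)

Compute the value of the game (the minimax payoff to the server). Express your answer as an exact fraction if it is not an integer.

-5

Row minima: Wide → -5, Body → -8; maximin = -5.
Column maxima: Forehand → -5, Backhand → 7; minimax = -5.
Since maximin = minimax = -5, there is a saddle point and the value is -5.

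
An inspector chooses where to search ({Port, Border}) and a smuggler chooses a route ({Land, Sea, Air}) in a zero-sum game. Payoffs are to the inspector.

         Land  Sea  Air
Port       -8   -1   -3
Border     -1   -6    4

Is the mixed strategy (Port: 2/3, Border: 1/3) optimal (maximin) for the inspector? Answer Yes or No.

Against Land this mix gives (2/3)·(-8) + (1/3)·(-1) = -17/3.
Against Sea this mix gives (2/3)·(-1) + (1/3)·(-6) = -8/3.
Against Air this mix gives (2/3)·(-3) + (1/3)·4 = -2/3.
The smuggler will play Land, holding the inspector to -17/3. Shifting weight toward the row that does better against Land would raise this floor (the equalizing mix achieves -47/12 against both Land and Sea), so the proposed strategy is not optimal.

No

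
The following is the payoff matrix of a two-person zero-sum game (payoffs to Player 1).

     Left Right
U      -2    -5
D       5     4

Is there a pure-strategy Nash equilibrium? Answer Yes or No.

Row minima: U → -5, D → 4; maximin = 4.
Column maxima: Left → 5, Right → 4; minimax = 4.
maximin = minimax = 4, so a saddle point exists.

Yes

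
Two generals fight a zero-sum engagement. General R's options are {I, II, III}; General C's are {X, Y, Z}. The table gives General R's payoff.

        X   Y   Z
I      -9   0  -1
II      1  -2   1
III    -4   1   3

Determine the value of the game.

Row minima: I → -9, II → -2, III → -4; maximin = -2.
Column maxima: X → 1, Y → 1, Z → 3; minimax = 1.
-2 ≠ 1, so there is no saddle point; optimal play is mixed.
I is strictly dominated by III, so General R never plays it.
With I eliminated, Z is strictly dominated by Y (it gives General R strictly more in every remaining row), so General C never plays it.
On the remaining 2×2 (II, III vs X, Y):
Let General R play II with probability p. Expected payoff against X: 1p + (-4)(1−p) = 5p − 4; against Y: (-2)p + 1(1−p) = −3p + 1.
Setting these equal: 5p − 4 = −3p + 1 ⇒ 8p = 5 ⇒ p = 5/8, and the value is (5)·(5/8) − 4 = -7/8.
For General C: with q = P(X), equating II's and III's payoffs gives 3q − 2 = −5q + 1 ⇒ q = 3/8.

-7/8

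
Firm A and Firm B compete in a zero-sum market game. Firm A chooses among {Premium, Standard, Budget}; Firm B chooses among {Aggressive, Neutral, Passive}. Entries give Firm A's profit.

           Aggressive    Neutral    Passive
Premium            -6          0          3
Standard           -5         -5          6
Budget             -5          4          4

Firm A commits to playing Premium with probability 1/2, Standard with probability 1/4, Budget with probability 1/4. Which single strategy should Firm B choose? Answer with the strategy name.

Aggressive

If Firm B plays Aggressive, Firm A's expected payoff is (1/2)·(-6) + (1/4)·(-5) + (1/4)·(-5) = -11/2.
If Firm B plays Neutral, Firm A's expected payoff is (1/2)·0 + (1/4)·(-5) + (1/4)·4 = -1/4.
If Firm B plays Passive, Firm A's expected payoff is (1/2)·3 + (1/4)·6 + (1/4)·4 = 4.
Firm B minimizes Firm A's payoff; the smallest is -11/2, so the best response is Aggressive.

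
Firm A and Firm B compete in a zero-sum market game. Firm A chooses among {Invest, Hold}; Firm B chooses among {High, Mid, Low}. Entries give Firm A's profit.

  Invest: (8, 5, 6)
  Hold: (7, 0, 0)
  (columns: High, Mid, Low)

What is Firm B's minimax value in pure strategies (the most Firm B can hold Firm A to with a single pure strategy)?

5

Column maxima: High → 8, Mid → 5, Low → 6.
The smallest of these is 5.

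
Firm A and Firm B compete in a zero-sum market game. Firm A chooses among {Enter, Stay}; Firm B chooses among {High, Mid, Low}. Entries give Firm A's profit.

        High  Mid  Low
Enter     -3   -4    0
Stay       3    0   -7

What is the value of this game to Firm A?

-28/11

Row minima: Enter → -4, Stay → -7; maximin = -4.
Column maxima: High → 3, Mid → 0, Low → 0; minimax = 0.
-4 ≠ 0, so there is no saddle point; optimal play is mixed.
High is strictly dominated by Mid (it gives Firm A strictly more in every row), so Firm B never plays it.
On the remaining 2×2 (Enter, Stay vs Mid, Low):
Let Firm A play Enter with probability p. Expected payoff against Mid: (-4)p + 0(1−p) = −4p; against Low: 0p + (-7)(1−p) = 7p − 7.
Setting these equal: −4p = 7p − 7 ⇒ −11p = -7 ⇒ p = 7/11, and the value is (-4)·(7/11) = -28/11.
For Firm B: with q = P(Mid), equating Enter's and Stay's payoffs gives −4q = 7q − 7 ⇒ q = 7/11.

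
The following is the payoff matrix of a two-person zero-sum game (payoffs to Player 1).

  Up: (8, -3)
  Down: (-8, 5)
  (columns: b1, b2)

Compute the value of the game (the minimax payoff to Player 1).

2/3

Row minima: Up → -3, Down → -8; maximin = -3.
Column maxima: b1 → 8, b2 → 5; minimax = 5.
-3 ≠ 5, so there is no saddle point; optimal play is mixed.
Let Player 1 play Up with probability p. Expected payoff against b1: 8p + (-8)(1−p) = 16p − 8; against b2: (-3)p + 5(1−p) = −8p + 5.
Setting these equal: 16p − 8 = −8p + 5 ⇒ 24p = 13 ⇒ p = 13/24, and the value is (16)·(13/24) − 8 = 2/3.
For Player 2: with q = P(b1), equating Up's and Down's payoffs gives 11q − 3 = −13q + 5 ⇒ q = 1/3.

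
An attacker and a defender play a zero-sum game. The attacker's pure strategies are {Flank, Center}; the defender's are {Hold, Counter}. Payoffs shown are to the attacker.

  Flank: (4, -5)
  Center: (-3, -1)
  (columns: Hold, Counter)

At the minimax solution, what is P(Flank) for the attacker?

Row minima: Flank → -5, Center → -3; maximin = -3.
Column maxima: Hold → 4, Counter → -1; minimax = -1.
-3 ≠ -1, so there is no saddle point; optimal play is mixed.
Let the attacker play Flank with probability p. Expected payoff against Hold: 4p + (-3)(1−p) = 7p − 3; against Counter: (-5)p + (-1)(1−p) = −4p − 1.
Setting these equal: 7p − 3 = −4p − 1 ⇒ 11p = 2 ⇒ p = 2/11, and the value is (7)·(2/11) − 3 = -19/11.
For the defender: with q = P(Hold), equating Flank's and Center's payoffs gives 9q − 5 = −2q − 1 ⇒ q = 4/11.

2/11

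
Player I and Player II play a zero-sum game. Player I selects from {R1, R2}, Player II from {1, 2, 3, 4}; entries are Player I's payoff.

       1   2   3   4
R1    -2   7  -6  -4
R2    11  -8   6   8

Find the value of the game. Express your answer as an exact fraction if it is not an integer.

Row minima: R1 → -6, R2 → -8; maximin = -6.
Column maxima: 1 → 11, 2 → 7, 3 → 6, 4 → 8; minimax = 6.
-6 ≠ 6, so there is no saddle point; optimal play is mixed.
1 is strictly dominated by 3 (it gives Player I strictly more in every row), so Player II never plays it.
4 is strictly dominated by 3 (it gives Player I strictly more in every row), so Player II never plays it.
On the remaining 2×2 (R1, R2 vs 2, 3):
Let Player I play R1 with probability p. Expected payoff against 2: 7p + (-8)(1−p) = 15p − 8; against 3: (-6)p + 6(1−p) = −12p + 6.
Setting these equal: 15p − 8 = −12p + 6 ⇒ 27p = 14 ⇒ p = 14/27, and the value is (15)·(14/27) − 8 = -2/9.
For Player II: with q = P(2), equating R1's and R2's payoffs gives 13q − 6 = −14q + 6 ⇒ q = 4/9.

-2/9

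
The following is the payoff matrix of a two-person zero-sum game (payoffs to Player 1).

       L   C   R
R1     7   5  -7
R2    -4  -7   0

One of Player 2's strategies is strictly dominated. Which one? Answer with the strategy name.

L

C holds Player 1's payoff strictly below L in every row: 5 < 7, -7 < -4.
So L is strictly dominated for Player 2.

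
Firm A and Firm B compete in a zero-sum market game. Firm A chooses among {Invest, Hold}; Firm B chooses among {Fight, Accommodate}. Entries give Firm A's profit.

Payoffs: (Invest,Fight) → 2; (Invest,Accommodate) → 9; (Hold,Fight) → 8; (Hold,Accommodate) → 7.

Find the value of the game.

Row minima: Invest → 2, Hold → 7; maximin = 7.
Column maxima: Fight → 8, Accommodate → 9; minimax = 8.
7 ≠ 8, so there is no saddle point; optimal play is mixed.
Let Firm A play Invest with probability p. Expected payoff against Fight: 2p + 8(1−p) = −6p + 8; against Accommodate: 9p + 7(1−p) = 2p + 7.
Setting these equal: −6p + 8 = 2p + 7 ⇒ −8p = -1 ⇒ p = 1/8, and the value is (-6)·(1/8) + 8 = 29/4.
For Firm B: with q = P(Fight), equating Invest's and Hold's payoffs gives −7q + 9 = q + 7 ⇒ q = 1/4.

29/4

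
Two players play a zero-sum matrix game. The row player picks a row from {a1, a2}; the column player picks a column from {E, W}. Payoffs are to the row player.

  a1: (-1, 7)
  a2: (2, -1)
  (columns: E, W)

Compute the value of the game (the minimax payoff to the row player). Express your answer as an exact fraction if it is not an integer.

Row minima: a1 → -1, a2 → -1; maximin = -1.
Column maxima: E → 2, W → 7; minimax = 2.
-1 ≠ 2, so there is no saddle point; optimal play is mixed.
Let the row player play a1 with probability p. Expected payoff against E: (-1)p + 2(1−p) = −3p + 2; against W: 7p + (-1)(1−p) = 8p − 1.
Setting these equal: −3p + 2 = 8p − 1 ⇒ −11p = -3 ⇒ p = 3/11, and the value is (-3)·(3/11) + 2 = 13/11.
For the column player: with q = P(E), equating a1's and a2's payoffs gives −8q + 7 = 3q − 1 ⇒ q = 8/11.

13/11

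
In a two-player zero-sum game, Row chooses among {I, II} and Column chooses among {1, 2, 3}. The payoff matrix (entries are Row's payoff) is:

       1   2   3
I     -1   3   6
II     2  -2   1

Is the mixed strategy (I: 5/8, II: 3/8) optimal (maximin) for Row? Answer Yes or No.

Against 1 this mix gives (5/8)·(-1) + (3/8)·2 = 1/8.
Against 2 this mix gives (5/8)·3 + (3/8)·(-2) = 9/8.
Against 3 this mix gives (5/8)·6 + (3/8)·1 = 33/8.
Column will play 1, holding Row to 1/8. Shifting weight toward the row that does better against 1 would raise this floor (the equalizing mix achieves 1/2 against both 1 and 2), so the proposed strategy is not optimal.

No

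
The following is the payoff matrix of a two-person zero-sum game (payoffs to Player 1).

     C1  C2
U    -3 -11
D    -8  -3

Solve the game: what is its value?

-79/13

Row minima: U → -11, D → -8; maximin = -8.
Column maxima: C1 → -3, C2 → -3; minimax = -3.
-8 ≠ -3, so there is no saddle point; optimal play is mixed.
Let Player 1 play U with probability p. Expected payoff against C1: (-3)p + (-8)(1−p) = 5p − 8; against C2: (-11)p + (-3)(1−p) = −8p − 3.
Setting these equal: 5p − 8 = −8p − 3 ⇒ 13p = 5 ⇒ p = 5/13, and the value is (5)·(5/13) − 8 = -79/13.
For Player 2: with q = P(C1), equating U's and D's payoffs gives 8q − 11 = −5q − 3 ⇒ q = 8/13.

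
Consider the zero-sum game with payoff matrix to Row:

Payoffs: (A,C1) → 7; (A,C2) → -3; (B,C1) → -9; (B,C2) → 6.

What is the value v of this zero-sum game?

3/5

Row minima: A → -3, B → -9; maximin = -3.
Column maxima: C1 → 7, C2 → 6; minimax = 6.
-3 ≠ 6, so there is no saddle point; optimal play is mixed.
Let Row play A with probability p. Expected payoff against C1: 7p + (-9)(1−p) = 16p − 9; against C2: (-3)p + 6(1−p) = −9p + 6.
Setting these equal: 16p − 9 = −9p + 6 ⇒ 25p = 15 ⇒ p = 3/5, and the value is (16)·(3/5) − 9 = 3/5.
For Column: with q = P(C1), equating A's and B's payoffs gives 10q − 3 = −15q + 6 ⇒ q = 9/25.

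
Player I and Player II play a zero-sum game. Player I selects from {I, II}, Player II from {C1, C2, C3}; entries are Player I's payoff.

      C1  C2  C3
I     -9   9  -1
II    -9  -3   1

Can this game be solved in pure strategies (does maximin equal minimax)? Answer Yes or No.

Yes

Row minima: I → -9, II → -9; maximin = -9.
Column maxima: C1 → -9, C2 → 9, C3 → 1; minimax = -9.
maximin = minimax = -9, so a saddle point exists.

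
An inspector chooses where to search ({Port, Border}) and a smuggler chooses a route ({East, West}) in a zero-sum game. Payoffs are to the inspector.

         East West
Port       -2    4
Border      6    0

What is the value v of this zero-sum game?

2

Row minima: Port → -2, Border → 0; maximin = 0.
Column maxima: East → 6, West → 4; minimax = 4.
0 ≠ 4, so there is no saddle point; optimal play is mixed.
Let the inspector play Port with probability p. Expected payoff against East: (-2)p + 6(1−p) = −8p + 6; against West: 4p + 0(1−p) = 4p.
Setting these equal: −8p + 6 = 4p ⇒ −12p = -6 ⇒ p = 1/2, and the value is (-8)·(1/2) + 6 = 2.
For the smuggler: with q = P(East), equating Port's and Border's payoffs gives −6q + 4 = 6q ⇒ q = 1/3.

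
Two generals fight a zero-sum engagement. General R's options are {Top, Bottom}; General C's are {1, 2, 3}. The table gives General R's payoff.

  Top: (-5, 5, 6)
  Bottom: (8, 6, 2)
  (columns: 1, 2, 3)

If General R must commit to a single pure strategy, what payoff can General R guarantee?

Row minima: Top → -5, Bottom → 2.
The best of these is 2.

2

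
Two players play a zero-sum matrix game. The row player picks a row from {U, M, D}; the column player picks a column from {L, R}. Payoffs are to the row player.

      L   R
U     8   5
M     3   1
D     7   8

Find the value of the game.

29/4

Row minima: U → 5, M → 1, D → 7; maximin = 7.
Column maxima: L → 8, R → 8; minimax = 8.
7 ≠ 8, so there is no saddle point; optimal play is mixed.
M is strictly dominated by U, so the row player never plays it.
On the remaining 2×2 (U, D vs L, R):
Let the row player play U with probability p. Expected payoff against L: 8p + 7(1−p) = p + 7; against R: 5p + 8(1−p) = −3p + 8.
Setting these equal: p + 7 = −3p + 8 ⇒ 4p = 1 ⇒ p = 1/4, and the value is (1)·(1/4) + 7 = 29/4.
For the column player: with q = P(L), equating U's and D's payoffs gives 3q + 5 = −q + 8 ⇒ q = 3/4.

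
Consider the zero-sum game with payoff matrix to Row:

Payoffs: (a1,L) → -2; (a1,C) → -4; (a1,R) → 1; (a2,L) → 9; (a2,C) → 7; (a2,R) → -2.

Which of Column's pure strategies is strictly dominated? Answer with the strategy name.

C holds Row's payoff strictly below L in every row: -4 < -2, 7 < 9.
So L is strictly dominated for Column.

L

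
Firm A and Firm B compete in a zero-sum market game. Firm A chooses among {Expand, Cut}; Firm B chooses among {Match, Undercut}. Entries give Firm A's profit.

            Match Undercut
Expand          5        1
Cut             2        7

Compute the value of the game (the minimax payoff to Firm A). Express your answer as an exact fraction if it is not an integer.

11/3

Row minima: Expand → 1, Cut → 2; maximin = 2.
Column maxima: Match → 5, Undercut → 7; minimax = 5.
2 ≠ 5, so there is no saddle point; optimal play is mixed.
Let Firm A play Expand with probability p. Expected payoff against Match: 5p + 2(1−p) = 3p + 2; against Undercut: 1p + 7(1−p) = −6p + 7.
Setting these equal: 3p + 2 = −6p + 7 ⇒ 9p = 5 ⇒ p = 5/9, and the value is (3)·(5/9) + 2 = 11/3.
For Firm B: with q = P(Match), equating Expand's and Cut's payoffs gives 4q + 1 = −5q + 7 ⇒ q = 2/3.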